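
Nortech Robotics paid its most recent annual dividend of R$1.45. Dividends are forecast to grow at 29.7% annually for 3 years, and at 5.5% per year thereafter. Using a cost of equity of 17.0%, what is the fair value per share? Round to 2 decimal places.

Two-stage DDM. Project D₁…D_3 at 0.297, terminal growth 0.055, discount at r = 0.17.
D_1 = 1.8806
D_2 = 2.4392
D_3 = 3.1636
Terminal value at t=3: TV = D_4/(r−g) = 3.3376/(0.17−0.055) = 29.0230
P₀ = 1.8806/(1+0.17)^1 + 2.4392/(1+0.17)^2 + 3.1636/(1+0.17)^3 + 29.0230/(1+0.17)^3 = 23.4857

R$23.49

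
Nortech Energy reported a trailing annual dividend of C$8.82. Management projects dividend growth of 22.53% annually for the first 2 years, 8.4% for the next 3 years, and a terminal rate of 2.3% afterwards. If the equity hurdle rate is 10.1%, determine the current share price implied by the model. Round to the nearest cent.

C$189.25

Three-stage DDM. Project D₁…D_5; terminal Gordon value at t=5 with g = 0.023; discount at r = 0.101.
D_1 = 10.8071
D_2 = 13.2420
D_3 = 14.3543
D_4 = 15.5601
D_5 = 16.8671
TV_5 = 17.2551/(0.101−0.023) = 221.2190
P₀ = Σ Dₜ/(1+r)ᵗ + TV_5/(1+r)^5 = 189.2467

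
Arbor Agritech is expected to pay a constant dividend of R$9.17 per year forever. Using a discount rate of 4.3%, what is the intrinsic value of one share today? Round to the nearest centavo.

Zero-growth DDM (perpetuity): P₀ = D/r = 9.17 / 0.043 = 213.2558

R$213.26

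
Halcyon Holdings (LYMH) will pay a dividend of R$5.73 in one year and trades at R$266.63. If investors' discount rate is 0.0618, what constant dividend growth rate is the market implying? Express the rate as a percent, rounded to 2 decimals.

From P₀ = D₁/(r − g), the implied growth is g = r − D₁/P₀.
g = 0.0618 − 5.73/266.63 = 0.0618 − 0.02149 = 0.04031

4.03%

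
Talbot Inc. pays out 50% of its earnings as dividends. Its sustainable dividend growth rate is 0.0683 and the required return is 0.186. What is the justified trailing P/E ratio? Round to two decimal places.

4.54

Justified trailing P/E = b(1+g)/(r−g) = 0.50×(1+0.0683)/(0.186−0.0683) = 4.5382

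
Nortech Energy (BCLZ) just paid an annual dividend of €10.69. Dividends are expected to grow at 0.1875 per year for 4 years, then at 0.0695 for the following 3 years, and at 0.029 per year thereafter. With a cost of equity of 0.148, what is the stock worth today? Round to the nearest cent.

€164.06

Three-stage DDM. Project D₁…D_7; terminal Gordon value at t=7 with g = 0.029; discount at r = 0.148.
D_1 = 12.6944
D_2 = 15.0746
D_3 = 17.9011
D_4 = 21.2575
D_5 = 22.7349
D_6 = 24.3150
D_7 = 26.0049
TV_7 = 26.7590/(0.148−0.029) = 224.8656
P₀ = Σ Dₜ/(1+r)ᵗ + TV_7/(1+r)^7 = 164.0590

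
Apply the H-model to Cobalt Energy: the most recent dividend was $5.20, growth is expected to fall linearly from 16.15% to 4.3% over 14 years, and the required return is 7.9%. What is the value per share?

$270.47

H-model: P₀ = D₀[(1+g_L) + H(g_S−g_L)]/(r−g_L), with H = 14/2 = 7.
P₀ = 5.20 × [(1+0.043) + 7×(0.1615−0.043)] / (0.079−0.043)
   = 5.20 × 1.8725 / 0.036 = 270.4722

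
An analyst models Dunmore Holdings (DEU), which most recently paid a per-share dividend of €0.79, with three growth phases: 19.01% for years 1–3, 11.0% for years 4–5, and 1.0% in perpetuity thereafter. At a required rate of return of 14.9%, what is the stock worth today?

€10.16

Three-stage DDM. Project D₁…D_5; terminal Gordon value at t=5 with g = 0.01; discount at r = 0.149.
D_1 = 0.9402
D_2 = 1.1189
D_3 = 1.3316
D_4 = 1.4781
D_5 = 1.6407
TV_5 = 1.6571/(0.149−0.01) = 11.9215
P₀ = Σ Dₜ/(1+r)ᵗ + TV_5/(1+r)^5 = 10.1639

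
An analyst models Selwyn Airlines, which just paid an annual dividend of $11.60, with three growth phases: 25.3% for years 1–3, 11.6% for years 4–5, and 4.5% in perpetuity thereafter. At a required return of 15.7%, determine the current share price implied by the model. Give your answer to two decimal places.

$196.72

Three-stage DDM. Project D₁…D_5; terminal Gordon value at t=5 with g = 0.045; discount at r = 0.157.
D_1 = 14.5348
D_2 = 18.2121
D_3 = 22.8198
D_4 = 25.4669
D_5 = 28.4210
TV_5 = 29.7000/(0.157−0.045) = 265.1782
P₀ = Σ Dₜ/(1+r)ᵗ + TV_5/(1+r)^5 = 196.7207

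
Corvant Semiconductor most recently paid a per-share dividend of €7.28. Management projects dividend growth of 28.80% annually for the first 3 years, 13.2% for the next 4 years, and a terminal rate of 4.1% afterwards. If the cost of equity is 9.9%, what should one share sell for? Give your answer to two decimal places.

€317.51

Three-stage DDM. Project D₁…D_7; terminal Gordon value at t=7 with g = 0.041; discount at r = 0.099.
D_1 = 9.3766
D_2 = 12.0771
D_3 = 15.5553
D_4 = 17.6086
D_5 = 19.9330
D_6 = 22.5641
D_7 = 25.5426
TV_7 = 26.5898/(0.099−0.041) = 458.4452
P₀ = Σ Dₜ/(1+r)ᵗ + TV_7/(1+r)^7 = 317.5091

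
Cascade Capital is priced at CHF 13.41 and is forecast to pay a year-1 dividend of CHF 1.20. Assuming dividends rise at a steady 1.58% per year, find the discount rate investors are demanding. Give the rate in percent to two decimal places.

10.53%

Rearranging the constant-growth DDM: r = D₁/P₀ + g.
r = 1.2000 / 13.41 + 0.0158 = 0.08949 + 0.0158 = 0.10529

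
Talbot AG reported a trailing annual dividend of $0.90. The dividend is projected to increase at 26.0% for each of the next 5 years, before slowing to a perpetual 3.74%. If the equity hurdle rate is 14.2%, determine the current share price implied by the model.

Two-stage DDM. Project D₁…D_5 at 0.26, terminal growth 0.0374, discount at r = 0.142.
D_1 = 1.1340
D_2 = 1.4288
D_3 = 1.8003
D_4 = 2.2684
D_5 = 2.8582
Terminal value at t=5: TV = D_6/(r−g) = 2.9651/(0.142−0.0374) = 28.3472
P₀ = 1.1340/(1+0.142)^1 + 1.4288/(1+0.142)^2 + 1.8003/(1+0.142)^3 + 2.2684/(1+0.142)^4 + 2.8582/(1+0.142)^5 + 28.3472/(1+0.142)^5 = 20.6968

$20.70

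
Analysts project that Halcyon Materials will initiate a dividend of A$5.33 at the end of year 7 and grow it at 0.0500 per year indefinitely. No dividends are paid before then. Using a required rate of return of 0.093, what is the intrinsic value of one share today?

Deferred-dividend DDM. At t=6 the remaining stream is a growing perpetuity with first payment D_7 = 5.33.
V_6 = D_7/(r−g) = 5.33/(0.093−0.05) = 123.9535
P₀ = V_6/(1+r)^6 = 123.9535/(1+0.093)^6 = 72.7006

A$72.70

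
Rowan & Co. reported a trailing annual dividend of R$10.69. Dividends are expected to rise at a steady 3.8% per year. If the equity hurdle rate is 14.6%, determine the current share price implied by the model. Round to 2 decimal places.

R$102.74

Gordon growth model: P₀ = D₁/(r − g). D₁ = 10.69 × (1 + 0.038) = 11.0962.
P₀ = 11.0962 / (0.146 − 0.038) = 11.0962 / 0.108 = 102.7428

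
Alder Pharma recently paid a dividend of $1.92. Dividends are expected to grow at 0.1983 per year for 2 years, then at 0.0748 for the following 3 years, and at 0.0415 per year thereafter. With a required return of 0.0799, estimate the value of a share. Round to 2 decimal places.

Three-stage DDM. Project D₁…D_5; terminal Gordon value at t=5 with g = 0.0415; discount at r = 0.0799.
D_1 = 2.3007
D_2 = 2.7570
D_3 = 2.9632
D_4 = 3.1848
D_5 = 3.4231
TV_5 = 3.5651/(0.0799−0.0415) = 92.8418
P₀ = Σ Dₜ/(1+r)ᵗ + TV_5/(1+r)^5 = 74.7359

$74.74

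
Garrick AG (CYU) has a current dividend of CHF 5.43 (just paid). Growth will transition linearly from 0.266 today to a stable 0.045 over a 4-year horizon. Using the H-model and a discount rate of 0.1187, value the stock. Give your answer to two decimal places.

H-model: P₀ = D₀[(1+g_L) + H(g_S−g_L)]/(r−g_L), with H = 4/2 = 2.
P₀ = 5.43 × [(1+0.045) + 2×(0.266−0.045)] / (0.1187−0.045)
   = 5.43 × 1.4870 / 0.0737 = 109.5578

CHF 109.56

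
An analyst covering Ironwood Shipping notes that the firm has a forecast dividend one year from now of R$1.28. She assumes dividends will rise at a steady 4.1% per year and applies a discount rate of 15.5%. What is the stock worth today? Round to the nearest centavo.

Gordon growth model: P₀ = D₁/(r − g), with D₁ = 1.28 given directly.
P₀ = 1.2800 / (0.155 − 0.041) = 1.2800 / 0.114 = 11.2281

R$11.23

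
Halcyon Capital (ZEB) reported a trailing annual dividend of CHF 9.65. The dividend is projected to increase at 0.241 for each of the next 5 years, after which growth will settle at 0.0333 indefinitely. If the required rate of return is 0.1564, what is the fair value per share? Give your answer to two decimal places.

CHF 175.23

Two-stage DDM. Project D₁…D_5 at 0.241, terminal growth 0.0333, discount at r = 0.1564.
D_1 = 11.9757
D_2 = 14.8618
D_3 = 18.4435
D_4 = 22.8883
D_5 = 28.4044
Terminal value at t=5: TV = D_6/(r−g) = 29.3503/(0.1564−0.0333) = 238.4265
P₀ = 11.9757/(1+0.1564)^1 + 14.8618/(1+0.1564)^2 + 18.4435/(1+0.1564)^3 + 22.8883/(1+0.1564)^4 + 28.4044/(1+0.1564)^5 + 238.4265/(1+0.1564)^5 = 175.2269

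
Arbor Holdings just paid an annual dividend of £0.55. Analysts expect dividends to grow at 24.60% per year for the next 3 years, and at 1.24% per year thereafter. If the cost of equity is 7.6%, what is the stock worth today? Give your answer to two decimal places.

£15.82

Two-stage DDM. Project D₁…D_3 at 0.246, terminal growth 0.0124, discount at r = 0.076.
D_1 = 0.6853
D_2 = 0.8539
D_3 = 1.0639
Terminal value at t=3: TV = D_4/(r−g) = 1.0771/(0.076−0.0124) = 16.9360
P₀ = 0.6853/(1+0.076)^1 + 0.8539/(1+0.076)^2 + 1.0639/(1+0.076)^3 + 16.9360/(1+0.076)^3 = 15.8233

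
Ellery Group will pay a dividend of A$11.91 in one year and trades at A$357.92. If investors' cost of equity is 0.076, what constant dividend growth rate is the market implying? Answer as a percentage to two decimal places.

4.27%

From P₀ = D₁/(r − g), the implied growth is g = r − D₁/P₀.
g = 0.076 − 11.91/357.92 = 0.076 − 0.03328 = 0.04272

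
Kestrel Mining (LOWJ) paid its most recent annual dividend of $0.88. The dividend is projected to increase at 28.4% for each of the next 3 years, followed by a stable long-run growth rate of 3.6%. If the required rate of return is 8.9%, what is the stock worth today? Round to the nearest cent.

Two-stage DDM. Project D₁…D_3 at 0.284, terminal growth 0.036, discount at r = 0.089.
D_1 = 1.1299
D_2 = 1.4508
D_3 = 1.8628
Terminal value at t=3: TV = D_4/(r−g) = 1.9299/(0.089−0.036) = 36.4134
P₀ = 1.1299/(1+0.089)^1 + 1.4508/(1+0.089)^2 + 1.8628/(1+0.089)^3 + 36.4134/(1+0.089)^3 = 31.8988

$31.90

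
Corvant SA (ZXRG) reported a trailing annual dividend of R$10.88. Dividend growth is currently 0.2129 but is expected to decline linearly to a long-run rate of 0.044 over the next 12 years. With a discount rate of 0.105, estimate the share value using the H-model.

R$366.96

H-model: P₀ = D₀[(1+g_L) + H(g_S−g_L)]/(r−g_L), with H = 12/2 = 6.
P₀ = 10.88 × [(1+0.044) + 6×(0.2129−0.044)] / (0.105−0.044)
   = 10.88 × 2.0574 / 0.061 = 366.9592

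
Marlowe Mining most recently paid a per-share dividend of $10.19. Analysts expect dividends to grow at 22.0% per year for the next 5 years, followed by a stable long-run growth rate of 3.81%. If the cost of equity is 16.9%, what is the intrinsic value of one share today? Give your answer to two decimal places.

$158.07

Two-stage DDM. Project D₁…D_5 at 0.22, terminal growth 0.0381, discount at r = 0.169.
D_1 = 12.4318
D_2 = 15.1668
D_3 = 18.5035
D_4 = 22.5743
D_5 = 27.5406
Terminal value at t=5: TV = D_6/(r−g) = 28.5899/(0.169−0.0381) = 218.4102
P₀ = 12.4318/(1+0.169)^1 + 15.1668/(1+0.169)^2 + 18.5035/(1+0.169)^3 + 22.5743/(1+0.169)^4 + 27.5406/(1+0.169)^5 + 218.4102/(1+0.169)^5 = 158.0653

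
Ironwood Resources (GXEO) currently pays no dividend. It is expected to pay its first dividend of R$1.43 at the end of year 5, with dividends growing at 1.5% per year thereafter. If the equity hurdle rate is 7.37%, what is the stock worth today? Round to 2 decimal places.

R$18.33

Deferred-dividend DDM. At t=4 the remaining stream is a growing perpetuity with first payment D_5 = 1.43.
V_4 = D_5/(r−g) = 1.43/(0.0737−0.015) = 24.3612
P₀ = V_4/(1+r)^4 = 24.3612/(1+0.0737)^4 = 18.3302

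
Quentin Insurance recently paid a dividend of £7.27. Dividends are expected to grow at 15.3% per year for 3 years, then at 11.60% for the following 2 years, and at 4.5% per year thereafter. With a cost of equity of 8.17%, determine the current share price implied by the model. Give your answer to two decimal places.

Three-stage DDM. Project D₁…D_5; terminal Gordon value at t=5 with g = 0.045; discount at r = 0.0817.
D_1 = 8.3823
D_2 = 9.6648
D_3 = 11.1435
D_4 = 12.4362
D_5 = 13.8788
TV_5 = 14.5033/(0.0817−0.045) = 395.1855
P₀ = Σ Dₜ/(1+r)ᵗ + TV_5/(1+r)^5 = 310.1187

£310.12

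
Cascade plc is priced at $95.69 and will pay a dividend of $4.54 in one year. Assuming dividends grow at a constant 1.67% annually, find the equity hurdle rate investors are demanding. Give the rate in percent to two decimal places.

Rearranging the constant-growth DDM: r = D₁/P₀ + g.
r = 4.5400 / 95.69 + 0.0167 = 0.04744 + 0.0167 = 0.06414

6.41%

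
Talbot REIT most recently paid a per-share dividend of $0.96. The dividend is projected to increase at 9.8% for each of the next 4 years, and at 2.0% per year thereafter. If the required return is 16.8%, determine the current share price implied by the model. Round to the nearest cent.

$8.47

Two-stage DDM. Project D₁…D_4 at 0.098, terminal growth 0.02, discount at r = 0.168.
D_1 = 1.0541
D_2 = 1.1574
D_3 = 1.2708
D_4 = 1.3953
Terminal value at t=4: TV = D_5/(r−g) = 1.4232/(0.168−0.02) = 9.6165
P₀ = 1.0541/(1+0.168)^1 + 1.1574/(1+0.168)^2 + 1.2708/(1+0.168)^3 + 1.3953/(1+0.168)^4 + 9.6165/(1+0.168)^4 = 8.4652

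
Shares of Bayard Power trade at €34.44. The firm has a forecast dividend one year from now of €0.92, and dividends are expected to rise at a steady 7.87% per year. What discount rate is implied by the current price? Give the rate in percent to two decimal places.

Rearranging the constant-growth DDM: r = D₁/P₀ + g.
r = 0.9200 / 34.44 + 0.0787 = 0.02671 + 0.0787 = 0.10541

10.54%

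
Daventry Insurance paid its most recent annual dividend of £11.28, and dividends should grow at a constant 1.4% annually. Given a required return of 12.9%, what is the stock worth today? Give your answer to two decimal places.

Gordon growth model: P₀ = D₁/(r − g). D₁ = 11.28 × (1 + 0.014) = 11.4379.
P₀ = 11.4379 / (0.129 − 0.014) = 11.4379 / 0.115 = 99.4602

£99.46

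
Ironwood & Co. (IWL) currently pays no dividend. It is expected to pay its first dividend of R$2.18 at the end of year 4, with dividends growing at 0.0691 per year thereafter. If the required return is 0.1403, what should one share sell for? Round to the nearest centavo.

R$20.65

Deferred-dividend DDM. At t=3 the remaining stream is a growing perpetuity with first payment D_4 = 2.18.
V_3 = D_4/(r−g) = 2.18/(0.1403−0.0691) = 30.6180
P₀ = V_3/(1+r)^3 = 30.6180/(1+0.1403)^3 = 20.6500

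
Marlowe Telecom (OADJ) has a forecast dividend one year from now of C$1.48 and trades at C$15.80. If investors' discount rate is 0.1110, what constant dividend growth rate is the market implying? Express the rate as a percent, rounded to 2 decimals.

From P₀ = D₁/(r − g), the implied growth is g = r − D₁/P₀.
g = 0.111 − 1.48/15.80 = 0.111 − 0.09367 = 0.01733

1.73%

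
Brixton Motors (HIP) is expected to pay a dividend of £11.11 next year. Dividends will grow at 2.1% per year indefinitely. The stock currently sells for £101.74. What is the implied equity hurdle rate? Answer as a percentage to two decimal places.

13.02%

Rearranging the constant-growth DDM: r = D₁/P₀ + g.
r = 11.1100 / 101.74 + 0.021 = 0.10920 + 0.021 = 0.13020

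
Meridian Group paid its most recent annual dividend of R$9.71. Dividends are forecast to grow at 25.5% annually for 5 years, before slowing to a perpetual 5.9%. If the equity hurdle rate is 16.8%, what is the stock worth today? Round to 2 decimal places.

Two-stage DDM. Project D₁…D_5 at 0.255, terminal growth 0.059, discount at r = 0.168.
D_1 = 12.1860
D_2 = 15.2935
D_3 = 19.1933
D_4 = 24.0876
D_5 = 30.2300
Terminal value at t=5: TV = D_6/(r−g) = 32.0135/(0.168−0.059) = 293.7023
P₀ = 12.1860/(1+0.168)^1 + 15.2935/(1+0.168)^2 + 19.1933/(1+0.168)^3 + 24.0876/(1+0.168)^4 + 30.2300/(1+0.168)^5 + 293.7023/(1+0.168)^5 = 195.6501

R$195.65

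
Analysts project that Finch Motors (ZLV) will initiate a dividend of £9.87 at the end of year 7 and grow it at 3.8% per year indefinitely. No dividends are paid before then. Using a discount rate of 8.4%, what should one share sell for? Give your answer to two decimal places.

Deferred-dividend DDM. At t=6 the remaining stream is a growing perpetuity with first payment D_7 = 9.87.
V_6 = D_7/(r−g) = 9.87/(0.084−0.038) = 214.5652
P₀ = V_6/(1+r)^6 = 214.5652/(1+0.084)^6 = 132.2463

£132.25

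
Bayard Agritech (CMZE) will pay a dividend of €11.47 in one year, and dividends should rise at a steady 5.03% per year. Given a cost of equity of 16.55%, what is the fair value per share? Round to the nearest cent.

€99.57

Gordon growth model: P₀ = D₁/(r − g), with D₁ = 11.47 given directly.
P₀ = 11.4700 / (0.1655 − 0.0503) = 11.4700 / 0.1152 = 99.5660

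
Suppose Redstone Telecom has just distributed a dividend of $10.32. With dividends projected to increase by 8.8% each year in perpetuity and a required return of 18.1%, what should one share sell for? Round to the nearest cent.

Gordon growth model: P₀ = D₁/(r − g). D₁ = 10.32 × (1 + 0.088) = 11.2282.
P₀ = 11.2282 / (0.181 − 0.088) = 11.2282 / 0.093 = 120.7329

$120.73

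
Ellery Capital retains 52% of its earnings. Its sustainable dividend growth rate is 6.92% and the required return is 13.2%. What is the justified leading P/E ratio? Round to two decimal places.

7.64

Payout ratio b = 1 − 0.52 = 0.48.
Justified leading P/E = b/(r−g) = 0.48/(0.132−0.0692) = 7.6433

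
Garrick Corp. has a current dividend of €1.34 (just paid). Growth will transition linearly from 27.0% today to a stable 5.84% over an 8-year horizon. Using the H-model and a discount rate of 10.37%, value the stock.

H-model: P₀ = D₀[(1+g_L) + H(g_S−g_L)]/(r−g_L), with H = 8/2 = 4.
P₀ = 1.34 × [(1+0.0584) + 4×(0.27−0.0584)] / (0.1037−0.0584)
   = 1.34 × 1.9048 / 0.0453 = 56.3451

€56.35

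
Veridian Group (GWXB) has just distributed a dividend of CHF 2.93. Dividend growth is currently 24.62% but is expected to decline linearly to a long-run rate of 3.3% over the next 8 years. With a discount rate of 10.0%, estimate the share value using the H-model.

CHF 82.47

H-model: P₀ = D₀[(1+g_L) + H(g_S−g_L)]/(r−g_L), with H = 8/2 = 4.
P₀ = 2.93 × [(1+0.033) + 4×(0.2462−0.033)] / (0.1−0.033)
   = 2.93 × 1.8858 / 0.067 = 82.4686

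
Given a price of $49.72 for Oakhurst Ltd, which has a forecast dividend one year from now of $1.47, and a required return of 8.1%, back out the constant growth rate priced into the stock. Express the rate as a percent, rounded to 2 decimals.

5.14%

From P₀ = D₁/(r − g), the implied growth is g = r − D₁/P₀.
g = 0.081 − 1.47/49.72 = 0.081 − 0.02957 = 0.05143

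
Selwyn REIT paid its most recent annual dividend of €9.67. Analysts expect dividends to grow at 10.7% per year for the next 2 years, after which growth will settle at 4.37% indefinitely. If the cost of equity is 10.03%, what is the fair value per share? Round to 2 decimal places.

Two-stage DDM. Project D₁…D_2 at 0.107, terminal growth 0.0437, discount at r = 0.1003.
D_1 = 10.7047
D_2 = 11.8501
Terminal value at t=2: TV = D_3/(r−g) = 12.3679/(0.1003−0.0437) = 218.5149
P₀ = 10.7047/(1+0.1003)^1 + 11.8501/(1+0.1003)^2 + 218.5149/(1+0.1003)^2 = 200.0093

€200.01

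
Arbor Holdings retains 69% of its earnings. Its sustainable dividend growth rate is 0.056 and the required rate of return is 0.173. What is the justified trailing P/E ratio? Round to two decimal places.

2.80

Payout ratio b = 1 − 0.69 = 0.31.
Justified trailing P/E = b(1+g)/(r−g) = 0.31×(1+0.056)/(0.173−0.056) = 2.7979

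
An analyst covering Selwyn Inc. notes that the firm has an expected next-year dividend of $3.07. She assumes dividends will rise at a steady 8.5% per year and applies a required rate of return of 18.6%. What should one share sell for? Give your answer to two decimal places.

$30.40

Gordon growth model: P₀ = D₁/(r − g), with D₁ = 3.07 given directly.
P₀ = 3.0700 / (0.186 − 0.085) = 3.0700 / 0.101 = 30.3960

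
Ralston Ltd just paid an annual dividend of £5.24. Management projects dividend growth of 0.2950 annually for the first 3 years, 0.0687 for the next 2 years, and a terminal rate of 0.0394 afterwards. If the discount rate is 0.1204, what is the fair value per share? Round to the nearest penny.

£130.70

Three-stage DDM. Project D₁…D_5; terminal Gordon value at t=5 with g = 0.0394; discount at r = 0.1204.
D_1 = 6.7858
D_2 = 8.7876
D_3 = 11.3800
D_4 = 12.1618
D_5 = 12.9973
TV_5 = 13.5094/(0.1204−0.0394) = 166.7823
P₀ = Σ Dₜ/(1+r)ᵗ + TV_5/(1+r)^5 = 130.6961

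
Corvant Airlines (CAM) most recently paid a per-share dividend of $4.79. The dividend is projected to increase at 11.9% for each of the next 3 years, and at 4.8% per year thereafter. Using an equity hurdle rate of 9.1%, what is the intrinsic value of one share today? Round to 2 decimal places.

Two-stage DDM. Project D₁…D_3 at 0.119, terminal growth 0.048, discount at r = 0.091.
D_1 = 5.3600
D_2 = 5.9979
D_3 = 6.7116
Terminal value at t=3: TV = D_4/(r−g) = 7.0338/(0.091−0.048) = 163.5756
P₀ = 5.3600/(1+0.091)^1 + 5.9979/(1+0.091)^2 + 6.7116/(1+0.091)^3 + 163.5756/(1+0.091)^3 = 141.0837

$141.08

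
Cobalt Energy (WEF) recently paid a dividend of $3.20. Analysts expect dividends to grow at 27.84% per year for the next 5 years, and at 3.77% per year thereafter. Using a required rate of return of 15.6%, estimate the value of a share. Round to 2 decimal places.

$68.29

Two-stage DDM. Project D₁…D_5 at 0.2784, terminal growth 0.0377, discount at r = 0.156.
D_1 = 4.0909
D_2 = 5.2298
D_3 = 6.6858
D_4 = 8.5471
D_5 = 10.9266
Terminal value at t=5: TV = D_6/(r−g) = 11.3385/(0.156−0.0377) = 95.8453
P₀ = 4.0909/(1+0.156)^1 + 5.2298/(1+0.156)^2 + 6.6858/(1+0.156)^3 + 8.5471/(1+0.156)^4 + 10.9266/(1+0.156)^5 + 95.8453/(1+0.156)^5 = 68.2875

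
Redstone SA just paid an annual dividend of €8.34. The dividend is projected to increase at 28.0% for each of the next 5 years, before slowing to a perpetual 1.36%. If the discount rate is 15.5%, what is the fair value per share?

Two-stage DDM. Project D₁…D_5 at 0.28, terminal growth 0.0136, discount at r = 0.155.
D_1 = 10.6752
D_2 = 13.6643
D_3 = 17.4902
D_4 = 22.3875
D_5 = 28.6560
Terminal value at t=5: TV = D_6/(r−g) = 29.0457/(0.155−0.0136) = 205.4154
P₀ = 10.6752/(1+0.155)^1 + 13.6643/(1+0.155)^2 + 17.4902/(1+0.155)^3 + 22.3875/(1+0.155)^4 + 28.6560/(1+0.155)^5 + 205.4154/(1+0.155)^5 = 157.2945

€157.29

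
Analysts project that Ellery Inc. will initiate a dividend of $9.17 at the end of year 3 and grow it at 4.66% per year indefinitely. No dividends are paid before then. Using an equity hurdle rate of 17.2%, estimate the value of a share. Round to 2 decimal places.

$53.24

Deferred-dividend DDM. At t=2 the remaining stream is a growing perpetuity with first payment D_3 = 9.17.
V_2 = D_3/(r−g) = 9.17/(0.172−0.0466) = 73.1260
P₀ = V_2/(1+r)^2 = 73.1260/(1+0.172)^2 = 53.2374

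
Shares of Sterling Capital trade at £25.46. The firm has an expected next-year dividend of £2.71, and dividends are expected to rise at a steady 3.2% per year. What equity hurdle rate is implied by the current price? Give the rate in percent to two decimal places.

13.84%

Rearranging the constant-growth DDM: r = D₁/P₀ + g.
r = 2.7100 / 25.46 + 0.032 = 0.10644 + 0.032 = 0.13844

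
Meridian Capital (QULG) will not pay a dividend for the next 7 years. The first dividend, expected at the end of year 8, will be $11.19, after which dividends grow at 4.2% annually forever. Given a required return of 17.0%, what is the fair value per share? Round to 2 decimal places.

$29.13

Deferred-dividend DDM. At t=7 the remaining stream is a growing perpetuity with first payment D_8 = 11.19.
V_7 = D_8/(r−g) = 11.19/(0.17−0.042) = 87.4219
P₀ = V_7/(1+r)^7 = 87.4219/(1+0.17)^7 = 29.1286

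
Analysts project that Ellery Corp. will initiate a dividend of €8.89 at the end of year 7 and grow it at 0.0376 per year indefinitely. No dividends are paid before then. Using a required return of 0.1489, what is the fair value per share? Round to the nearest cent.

Deferred-dividend DDM. At t=6 the remaining stream is a growing perpetuity with first payment D_7 = 8.89.
V_6 = D_7/(r−g) = 8.89/(0.1489−0.0376) = 79.8742
P₀ = V_6/(1+r)^6 = 79.8742/(1+0.1489)^6 = 34.7307

€34.73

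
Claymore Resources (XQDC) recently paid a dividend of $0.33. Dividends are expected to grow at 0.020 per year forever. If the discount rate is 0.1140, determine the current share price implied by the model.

Gordon growth model: P₀ = D₁/(r − g). D₁ = 0.33 × (1 + 0.02) = 0.3366.
P₀ = 0.3366 / (0.114 − 0.02) = 0.3366 / 0.094 = 3.5809

$3.58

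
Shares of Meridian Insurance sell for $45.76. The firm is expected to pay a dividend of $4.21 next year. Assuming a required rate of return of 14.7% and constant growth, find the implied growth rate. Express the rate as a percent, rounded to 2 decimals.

From P₀ = D₁/(r − g), the implied growth is g = r − D₁/P₀.
g = 0.147 − 4.21/45.76 = 0.147 − 0.09200 = 0.05500

5.50%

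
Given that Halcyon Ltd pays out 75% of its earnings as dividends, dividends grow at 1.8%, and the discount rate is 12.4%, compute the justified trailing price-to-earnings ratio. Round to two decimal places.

7.20

Justified trailing P/E = b(1+g)/(r−g) = 0.75×(1+0.018)/(0.124−0.018) = 7.2028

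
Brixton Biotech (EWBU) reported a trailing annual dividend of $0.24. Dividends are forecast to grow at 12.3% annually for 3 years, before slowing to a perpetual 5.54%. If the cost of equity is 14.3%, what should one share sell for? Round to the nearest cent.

Two-stage DDM. Project D₁…D_3 at 0.123, terminal growth 0.0554, discount at r = 0.143.
D_1 = 0.2695
D_2 = 0.3027
D_3 = 0.3399
Terminal value at t=3: TV = D_4/(r−g) = 0.3587/(0.143−0.0554) = 4.0951
P₀ = 0.2695/(1+0.143)^1 + 0.3027/(1+0.143)^2 + 0.3399/(1+0.143)^3 + 4.0951/(1+0.143)^3 = 3.4375

$3.44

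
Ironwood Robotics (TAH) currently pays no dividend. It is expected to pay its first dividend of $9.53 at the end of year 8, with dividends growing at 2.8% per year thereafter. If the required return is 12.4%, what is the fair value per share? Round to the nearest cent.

$43.80

Deferred-dividend DDM. At t=7 the remaining stream is a growing perpetuity with first payment D_8 = 9.53.
V_7 = D_8/(r−g) = 9.53/(0.124−0.028) = 99.2708
P₀ = V_7/(1+r)^7 = 99.2708/(1+0.124)^7 = 43.7983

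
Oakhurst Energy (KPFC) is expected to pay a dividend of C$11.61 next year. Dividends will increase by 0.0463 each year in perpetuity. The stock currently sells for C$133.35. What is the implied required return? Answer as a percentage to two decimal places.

Rearranging the constant-growth DDM: r = D₁/P₀ + g.
r = 11.6100 / 133.35 + 0.0463 = 0.08706 + 0.0463 = 0.13336

13.34%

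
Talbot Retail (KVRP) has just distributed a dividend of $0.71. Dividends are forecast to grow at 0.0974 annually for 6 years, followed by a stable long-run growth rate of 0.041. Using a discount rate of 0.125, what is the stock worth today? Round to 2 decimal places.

$11.49

Two-stage DDM. Project D₁…D_6 at 0.0974, terminal growth 0.041, discount at r = 0.125.
D_1 = 0.7792
D_2 = 0.8550
D_3 = 0.9383
D_4 = 1.0297
D_5 = 1.1300
D_6 = 1.2401
Terminal value at t=6: TV = D_7/(r−g) = 1.2909/(0.125−0.041) = 15.3681
P₀ = 0.7792/(1+0.125)^1 + 0.8550/(1+0.125)^2 + 0.9383/(1+0.125)^3 + 1.0297/(1+0.125)^4 + 1.1300/(1+0.125)^5 + 1.2401/(1+0.125)^6 + 15.3681/(1+0.125)^6 = 11.4894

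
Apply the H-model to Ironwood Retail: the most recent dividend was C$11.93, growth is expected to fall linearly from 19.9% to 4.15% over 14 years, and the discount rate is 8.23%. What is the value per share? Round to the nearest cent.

C$626.91

H-model: P₀ = D₀[(1+g_L) + H(g_S−g_L)]/(r−g_L), with H = 14/2 = 7.
P₀ = 11.93 × [(1+0.0415) + 7×(0.199−0.0415)] / (0.0823−0.0415)
   = 11.93 × 2.1440 / 0.0408 = 626.9098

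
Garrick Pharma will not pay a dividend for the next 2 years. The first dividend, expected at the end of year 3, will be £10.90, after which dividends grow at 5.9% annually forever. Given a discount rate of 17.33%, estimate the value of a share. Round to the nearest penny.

£69.27

Deferred-dividend DDM. At t=2 the remaining stream is a growing perpetuity with first payment D_3 = 10.90.
V_2 = D_3/(r−g) = 10.90/(0.1733−0.059) = 95.3631
P₀ = V_2/(1+r)^2 = 95.3631/(1+0.1733)^2 = 69.2727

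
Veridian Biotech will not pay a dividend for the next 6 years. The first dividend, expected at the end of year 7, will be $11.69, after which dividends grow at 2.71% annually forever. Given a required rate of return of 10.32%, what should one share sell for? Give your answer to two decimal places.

Deferred-dividend DDM. At t=6 the remaining stream is a growing perpetuity with first payment D_7 = 11.69.
V_6 = D_7/(r−g) = 11.69/(0.1032−0.0271) = 153.6137
P₀ = V_6/(1+r)^6 = 153.6137/(1+0.1032)^6 = 85.2127

$85.21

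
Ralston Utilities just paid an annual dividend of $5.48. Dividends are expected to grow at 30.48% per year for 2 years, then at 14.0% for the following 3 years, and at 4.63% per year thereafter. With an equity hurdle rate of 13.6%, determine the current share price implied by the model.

Three-stage DDM. Project D₁…D_5; terminal Gordon value at t=5 with g = 0.0463; discount at r = 0.136.
D_1 = 7.1503
D_2 = 9.3297
D_3 = 10.6359
D_4 = 12.1249
D_5 = 13.8224
TV_5 = 14.4624/(0.136−0.0463) = 161.2303
P₀ = Σ Dₜ/(1+r)ᵗ + TV_5/(1+r)^5 = 120.5883

$120.59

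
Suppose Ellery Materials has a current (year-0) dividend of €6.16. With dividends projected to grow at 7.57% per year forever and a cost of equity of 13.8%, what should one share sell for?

Gordon growth model: P₀ = D₁/(r − g). D₁ = 6.16 × (1 + 0.0757) = 6.6263.
P₀ = 6.6263 / (0.138 − 0.0757) = 6.6263 / 0.0623 = 106.3613

€106.36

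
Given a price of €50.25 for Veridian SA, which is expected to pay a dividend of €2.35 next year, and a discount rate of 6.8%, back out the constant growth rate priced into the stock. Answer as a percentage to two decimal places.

2.12%

From P₀ = D₁/(r − g), the implied growth is g = r − D₁/P₀.
g = 0.068 − 2.35/50.25 = 0.068 − 0.04677 = 0.02123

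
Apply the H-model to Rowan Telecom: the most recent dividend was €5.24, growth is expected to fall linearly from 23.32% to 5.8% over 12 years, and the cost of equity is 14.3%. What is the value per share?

H-model: P₀ = D₀[(1+g_L) + H(g_S−g_L)]/(r−g_L), with H = 12/2 = 6.
P₀ = 5.24 × [(1+0.058) + 6×(0.2332−0.058)] / (0.143−0.058)
   = 5.24 × 2.1092 / 0.085 = 130.0260

€130.03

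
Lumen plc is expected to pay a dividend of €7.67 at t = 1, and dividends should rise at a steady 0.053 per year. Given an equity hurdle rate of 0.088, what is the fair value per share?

€219.14

Gordon growth model: P₀ = D₁/(r − g), with D₁ = 7.67 given directly.
P₀ = 7.6700 / (0.088 − 0.053) = 7.6700 / 0.035 = 219.1429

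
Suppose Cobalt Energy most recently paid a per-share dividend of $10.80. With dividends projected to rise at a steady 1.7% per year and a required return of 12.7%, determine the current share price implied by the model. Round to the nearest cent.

$99.85

Gordon growth model: P₀ = D₁/(r − g). D₁ = 10.80 × (1 + 0.017) = 10.9836.
P₀ = 10.9836 / (0.127 − 0.017) = 10.9836 / 0.11 = 99.8509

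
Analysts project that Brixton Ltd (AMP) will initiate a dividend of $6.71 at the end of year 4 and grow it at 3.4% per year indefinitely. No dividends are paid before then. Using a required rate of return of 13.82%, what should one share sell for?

Deferred-dividend DDM. At t=3 the remaining stream is a growing perpetuity with first payment D_4 = 6.71.
V_3 = D_4/(r−g) = 6.71/(0.1382−0.034) = 64.3954
P₀ = V_3/(1+r)^3 = 64.3954/(1+0.1382)^3 = 43.6716

$43.67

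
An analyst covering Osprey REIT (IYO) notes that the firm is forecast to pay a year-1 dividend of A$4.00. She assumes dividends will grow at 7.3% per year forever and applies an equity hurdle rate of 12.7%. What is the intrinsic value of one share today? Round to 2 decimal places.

A$74.07

Gordon growth model: P₀ = D₁/(r − g), with D₁ = 4.00 given directly.
P₀ = 4.0000 / (0.127 − 0.073) = 4.0000 / 0.054 = 74.0741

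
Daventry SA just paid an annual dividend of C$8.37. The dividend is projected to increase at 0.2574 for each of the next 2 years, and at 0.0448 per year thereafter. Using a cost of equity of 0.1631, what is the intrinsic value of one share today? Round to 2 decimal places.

C$105.23

Two-stage DDM. Project D₁…D_2 at 0.2574, terminal growth 0.0448, discount at r = 0.1631.
D_1 = 10.5244
D_2 = 13.2334
Terminal value at t=2: TV = D_3/(r−g) = 13.8263/(0.1631−0.0448) = 116.8748
P₀ = 10.5244/(1+0.1631)^1 + 13.2334/(1+0.1631)^2 + 116.8748/(1+0.1631)^2 = 105.2255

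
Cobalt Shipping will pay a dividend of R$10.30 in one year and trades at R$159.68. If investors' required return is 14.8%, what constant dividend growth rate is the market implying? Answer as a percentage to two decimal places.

8.35%

From P₀ = D₁/(r − g), the implied growth is g = r − D₁/P₀.
g = 0.148 − 10.30/159.68 = 0.148 − 0.06450 = 0.08350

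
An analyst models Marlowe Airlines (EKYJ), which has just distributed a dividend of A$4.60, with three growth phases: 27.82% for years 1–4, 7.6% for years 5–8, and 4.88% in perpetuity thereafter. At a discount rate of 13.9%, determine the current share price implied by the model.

Three-stage DDM. Project D₁…D_8; terminal Gordon value at t=8 with g = 0.0488; discount at r = 0.139.
D_1 = 5.8797
D_2 = 7.5155
D_3 = 9.6063
D_4 = 12.2787
D_5 = 13.2119
D_6 = 14.2160
D_7 = 15.2964
D_8 = 16.4590
TV_8 = 17.2621/(0.139−0.0488) = 191.3764
P₀ = Σ Dₜ/(1+r)ᵗ + TV_8/(1+r)^8 = 117.6772

A$117.68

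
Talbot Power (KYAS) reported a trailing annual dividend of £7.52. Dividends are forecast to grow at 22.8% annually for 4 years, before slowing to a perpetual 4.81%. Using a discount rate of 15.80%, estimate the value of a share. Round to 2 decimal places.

£125.60

Two-stage DDM. Project D₁…D_4 at 0.228, terminal growth 0.0481, discount at r = 0.158.
D_1 = 9.2346
D_2 = 11.3400
D_3 = 13.9256
D_4 = 17.1006
Terminal value at t=4: TV = D_5/(r−g) = 17.9231/(0.158−0.0481) = 163.0859
P₀ = 9.2346/(1+0.158)^1 + 11.3400/(1+0.158)^2 + 13.9256/(1+0.158)^3 + 17.1006/(1+0.158)^4 + 163.0859/(1+0.158)^4 = 125.6037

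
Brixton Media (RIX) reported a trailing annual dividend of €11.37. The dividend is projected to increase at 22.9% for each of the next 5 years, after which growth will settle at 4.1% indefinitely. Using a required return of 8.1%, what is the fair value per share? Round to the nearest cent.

Two-stage DDM. Project D₁…D_5 at 0.229, terminal growth 0.041, discount at r = 0.081.
D_1 = 13.9737
D_2 = 17.1737
D_3 = 21.1065
D_4 = 25.9399
D_5 = 31.8801
Terminal value at t=5: TV = D_6/(r−g) = 33.1872/(0.081−0.041) = 829.6800
P₀ = 13.9737/(1+0.081)^1 + 17.1737/(1+0.081)^2 + 21.1065/(1+0.081)^3 + 25.9399/(1+0.081)^4 + 31.8801/(1+0.081)^5 + 829.6800/(1+0.081)^5 = 646.9840

€646.98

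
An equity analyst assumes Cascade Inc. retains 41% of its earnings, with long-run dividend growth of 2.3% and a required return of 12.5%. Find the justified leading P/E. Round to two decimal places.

Payout ratio b = 1 − 0.41 = 0.59.
Justified leading P/E = b/(r−g) = 0.59/(0.125−0.023) = 5.7843

5.78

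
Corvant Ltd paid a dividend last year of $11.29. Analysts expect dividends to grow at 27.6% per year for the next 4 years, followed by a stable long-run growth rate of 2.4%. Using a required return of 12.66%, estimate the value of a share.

$247.68

Two-stage DDM. Project D₁…D_4 at 0.276, terminal growth 0.024, discount at r = 0.1266.
D_1 = 14.4060
D_2 = 18.3821
D_3 = 23.4556
D_4 = 29.9293
Terminal value at t=4: TV = D_5/(r−g) = 30.6476/(0.1266−0.024) = 298.7096
P₀ = 14.4060/(1+0.1266)^1 + 18.3821/(1+0.1266)^2 + 23.4556/(1+0.1266)^3 + 29.9293/(1+0.1266)^4 + 298.7096/(1+0.1266)^4 = 247.6782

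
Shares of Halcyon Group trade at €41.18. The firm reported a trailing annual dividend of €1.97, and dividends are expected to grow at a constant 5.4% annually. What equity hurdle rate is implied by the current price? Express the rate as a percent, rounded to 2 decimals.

Rearranging the constant-growth DDM: r = D₁/P₀ + g.
D₁ = 1.97 × (1 + 0.054) = 2.0764.
r = 2.0764 / 41.18 + 0.054 = 0.05042 + 0.054 = 0.10442

10.44%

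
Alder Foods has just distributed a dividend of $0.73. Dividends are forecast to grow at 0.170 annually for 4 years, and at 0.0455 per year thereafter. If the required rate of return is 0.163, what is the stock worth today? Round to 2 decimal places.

Two-stage DDM. Project D₁…D_4 at 0.17, terminal growth 0.0455, discount at r = 0.163.
D_1 = 0.8541
D_2 = 0.9993
D_3 = 1.1692
D_4 = 1.3679
Terminal value at t=4: TV = D_5/(r−g) = 1.4302/(0.163−0.0455) = 12.1717
P₀ = 0.8541/(1+0.163)^1 + 0.9993/(1+0.163)^2 + 1.1692/(1+0.163)^3 + 1.3679/(1+0.163)^4 + 12.1717/(1+0.163)^4 = 9.6174

$9.62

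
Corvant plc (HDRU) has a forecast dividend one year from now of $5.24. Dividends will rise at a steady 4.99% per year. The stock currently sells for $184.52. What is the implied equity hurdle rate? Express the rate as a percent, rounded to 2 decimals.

Rearranging the constant-growth DDM: r = D₁/P₀ + g.
r = 5.2400 / 184.52 + 0.0499 = 0.02840 + 0.0499 = 0.07830

7.83%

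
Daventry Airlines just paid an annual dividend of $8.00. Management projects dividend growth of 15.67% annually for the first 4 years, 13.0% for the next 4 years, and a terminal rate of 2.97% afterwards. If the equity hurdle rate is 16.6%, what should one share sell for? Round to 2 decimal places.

$111.67

Three-stage DDM. Project D₁…D_8; terminal Gordon value at t=8 with g = 0.0297; discount at r = 0.166.
D_1 = 9.2536
D_2 = 10.7036
D_3 = 12.3809
D_4 = 14.3210
D_5 = 16.1827
D_6 = 18.2865
D_7 = 20.6637
D_8 = 23.3500
TV_8 = 24.0435/(0.166−0.0297) = 176.4012
P₀ = Σ Dₜ/(1+r)ᵗ + TV_8/(1+r)^8 = 111.6701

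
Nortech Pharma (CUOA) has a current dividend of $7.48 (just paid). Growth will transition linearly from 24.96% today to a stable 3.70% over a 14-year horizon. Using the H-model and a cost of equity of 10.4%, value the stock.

$281.92

H-model: P₀ = D₀[(1+g_L) + H(g_S−g_L)]/(r−g_L), with H = 14/2 = 7.
P₀ = 7.48 × [(1+0.037) + 7×(0.2496−0.037)] / (0.104−0.037)
   = 7.48 × 2.5252 / 0.067 = 281.9179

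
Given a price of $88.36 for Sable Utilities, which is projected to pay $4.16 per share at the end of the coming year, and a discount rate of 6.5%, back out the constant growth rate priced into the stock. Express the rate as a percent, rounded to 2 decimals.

From P₀ = D₁/(r − g), the implied growth is g = r − D₁/P₀.
g = 0.065 − 4.16/88.36 = 0.065 − 0.04708 = 0.01792

1.79%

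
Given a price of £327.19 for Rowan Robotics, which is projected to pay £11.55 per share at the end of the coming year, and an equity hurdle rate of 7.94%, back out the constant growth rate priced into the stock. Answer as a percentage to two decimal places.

From P₀ = D₁/(r − g), the implied growth is g = r − D₁/P₀.
g = 0.0794 − 11.55/327.19 = 0.0794 − 0.03530 = 0.04410

4.41%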